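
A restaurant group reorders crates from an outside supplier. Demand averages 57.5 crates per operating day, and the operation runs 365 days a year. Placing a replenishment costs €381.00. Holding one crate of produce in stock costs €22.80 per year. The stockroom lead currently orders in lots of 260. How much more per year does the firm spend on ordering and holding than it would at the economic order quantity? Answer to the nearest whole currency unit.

Annual demand D = 57.5 × 365 = 20,987.5.
EOQ = √(2DS/H) = √(2 × 20,987.5 × 381 / 22.8) ≈ 837.51.
Cost at Q* = (D/Q*)S + (Q*/2)H = √(2DSH) ≈ €19,095.25.
Cost at Q = 260: (20,987.5/260)×381 + (260/2)×22.8 = €30,754.76 + €2,964.00 = €33,718.76.
Excess = €33,718.76 − €19,095.25 = €14,623.51.

Extra cost ≈ €14,624 per year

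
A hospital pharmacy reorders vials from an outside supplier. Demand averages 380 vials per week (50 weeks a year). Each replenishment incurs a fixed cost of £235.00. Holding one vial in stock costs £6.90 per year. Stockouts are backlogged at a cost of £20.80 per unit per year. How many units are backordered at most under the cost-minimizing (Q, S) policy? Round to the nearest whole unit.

S* ≈ 327 vials

Annual demand D = 380 × 50 = 19,000.
With planned backorders, Q* = √(2DS/H) · √((H+B)/B).
√(2DS/H) = √(2 × 19,000 × 235 / 6.9) = 1137.630.
√((H+B)/B) = √((6.9+20.8)/20.8) = 1.1540.
Q* ≈ 1312.833.
S* = Q* · H/(H+B) = 1312.833 × 6.9/27.7 ≈ 327.023.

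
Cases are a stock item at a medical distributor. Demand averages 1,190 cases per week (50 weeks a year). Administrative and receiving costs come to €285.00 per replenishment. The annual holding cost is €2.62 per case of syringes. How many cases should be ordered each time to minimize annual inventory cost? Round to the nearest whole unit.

Q* ≈ 3,598 cases

Annual demand D = 1,190 × 50 = 59,500.
EOQ = √(2DS / H) = √(2 × 59,500 × 285 / 2.62).
= √(33,915,000 / 2.62) = √12,944,656.4885 ≈ 3597.868.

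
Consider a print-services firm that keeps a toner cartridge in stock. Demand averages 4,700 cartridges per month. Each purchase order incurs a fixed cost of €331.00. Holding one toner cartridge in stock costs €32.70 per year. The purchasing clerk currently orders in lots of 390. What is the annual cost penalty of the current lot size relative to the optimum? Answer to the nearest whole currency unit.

Annual demand D = 4,700 × 12 = 56,400.
EOQ = √(2DS/H) = √(2 × 56,400 × 331 / 32.7) ≈ 1068.55.
Cost at Q* = (D/Q*)S + (Q*/2)H = √(2DSH) ≈ €34,941.57.
Cost at Q = 390: (56,400/390)×331 + (390/2)×32.7 = €47,867.69 + €6,376.50 = €54,244.19.
Excess = €54,244.19 − €34,941.57 = €19,302.62.

Extra cost ≈ €19,303 per year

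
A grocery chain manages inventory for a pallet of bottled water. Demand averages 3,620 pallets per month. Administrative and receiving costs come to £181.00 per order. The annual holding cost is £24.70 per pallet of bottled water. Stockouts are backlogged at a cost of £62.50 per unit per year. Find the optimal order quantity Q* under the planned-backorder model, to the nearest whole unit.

Q* ≈ 942 pallets

Annual demand D = 3,620 × 12 = 43,440.
With planned backorders, Q* = √(2DS/H) · √((H+B)/B).
√(2DS/H) = √(2 × 43,440 × 181 / 24.7) = 797.904.
√((H+B)/B) = √((24.7+62.5)/62.5) = 1.1812.
Q* ≈ 942.473.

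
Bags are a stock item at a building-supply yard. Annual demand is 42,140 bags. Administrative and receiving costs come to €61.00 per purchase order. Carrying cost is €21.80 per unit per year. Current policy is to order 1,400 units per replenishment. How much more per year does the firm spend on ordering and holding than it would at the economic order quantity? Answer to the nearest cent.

EOQ = √(2DS/H) = √(2 × 42,140 × 61 / 21.8) ≈ 485.62.
Cost at Q* = (D/Q*)S + (Q*/2)H = √(2DSH) ≈ €10,586.57.
Cost at Q = 1,400: (42,140/1,400)×61 + (1,400/2)×21.8 = €1,836.10 + €15,260.00 = €17,096.10.
Excess = €17,096.10 − €10,586.57 = €6,509.53.

Extra cost ≈ €6,509.53 per year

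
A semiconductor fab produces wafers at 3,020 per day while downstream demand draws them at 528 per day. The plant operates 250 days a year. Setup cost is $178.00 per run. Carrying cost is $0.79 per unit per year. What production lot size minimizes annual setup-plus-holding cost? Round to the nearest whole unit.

Annual demand D = 528 × 250 = 132,000.
Production build-up factor (1 − d/p) = 1 − 528/3,020 = 0.8252.
Q* = √(2DS / (H(1 − d/p))) = √(2 × 132,000 × 178 / (0.79 × 0.8252)).
= √(46,992,000 / 0.6519) ≈ 8490.395.

Q* ≈ 8,490 wafers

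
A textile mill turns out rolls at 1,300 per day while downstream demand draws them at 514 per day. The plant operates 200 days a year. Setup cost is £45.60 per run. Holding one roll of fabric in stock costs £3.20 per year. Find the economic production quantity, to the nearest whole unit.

Annual demand D = 514 × 200 = 102,800.
Production build-up factor (1 − d/p) = 1 − 514/1,300 = 0.6046.
Q* = √(2DS / (H(1 − d/p))) = √(2 × 102,800 × 45.6 / (3.2 × 0.6046)).
= √(9,375,360 / 1.9348) ≈ 2201.301.

Q* ≈ 2,201 rolls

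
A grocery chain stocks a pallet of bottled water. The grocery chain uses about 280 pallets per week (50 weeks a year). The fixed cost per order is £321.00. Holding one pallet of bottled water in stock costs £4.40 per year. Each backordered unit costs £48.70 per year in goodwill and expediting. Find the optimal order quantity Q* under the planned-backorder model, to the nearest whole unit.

Annual demand D = 280 × 50 = 14,000.
With planned backorders, Q* = √(2DS/H) · √((H+B)/B).
√(2DS/H) = √(2 × 14,000 × 321 / 4.4) = 1429.240.
√((H+B)/B) = √((4.4+48.7)/48.7) = 1.0442.
Q* ≈ 1492.409.

Q* ≈ 1,492 pallets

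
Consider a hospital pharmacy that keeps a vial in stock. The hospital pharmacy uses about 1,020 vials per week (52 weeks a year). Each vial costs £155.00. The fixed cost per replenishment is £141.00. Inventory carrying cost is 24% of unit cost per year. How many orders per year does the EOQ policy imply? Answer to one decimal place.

Annual demand D = 1,020 × 52 = 53,040.
Holding cost H = 0.24 × £155.00 = £37.2000 per unit per year.
EOQ = √(2DS/H) = √(2 × 53,040 × 141 / 37.2) ≈ 634.10.
Orders per year = D / Q* = 53,040 / 634.10 ≈ 83.647.

N ≈ 83.6 orders per year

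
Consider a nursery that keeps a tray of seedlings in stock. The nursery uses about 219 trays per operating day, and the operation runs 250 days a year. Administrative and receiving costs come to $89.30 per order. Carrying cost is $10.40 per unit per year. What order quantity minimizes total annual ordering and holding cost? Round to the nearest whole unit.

Annual demand D = 219 × 250 = 54,750.
EOQ = √(2DS / H) = √(2 × 54,750 × 89.3 / 10.4).
= √(9,778,350 / 10.4) = √940,225.9615 ≈ 969.652.

Q* ≈ 970 trays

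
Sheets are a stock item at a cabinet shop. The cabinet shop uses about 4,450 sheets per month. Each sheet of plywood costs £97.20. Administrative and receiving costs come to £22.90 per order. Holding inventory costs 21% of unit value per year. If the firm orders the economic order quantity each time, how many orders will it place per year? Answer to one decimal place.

Annual demand D = 4,450 × 12 = 53,400.
Holding cost H = 0.21 × £97.20 = £20.4120 per unit per year.
Q* = √(2DS/H) = √(2 × 53,400 × 22.9 / 20.412) ≈ 346.15.
Orders per year = D / Q* = 53,400 / 346.15 ≈ 154.270.

N ≈ 154.3 orders per year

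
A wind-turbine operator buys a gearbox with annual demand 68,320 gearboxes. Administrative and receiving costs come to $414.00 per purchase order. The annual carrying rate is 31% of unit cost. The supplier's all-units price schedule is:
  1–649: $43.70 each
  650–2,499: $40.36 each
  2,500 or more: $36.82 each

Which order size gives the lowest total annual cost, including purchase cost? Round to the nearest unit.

Holding cost per unit per year at price C is H = 0.31·C.
Evaluate total cost at each tier's feasible EOQ or, if the EOQ is below the tier, at the tier's minimum quantity.
Tier 1 ($43.70): EOQ = 2043.5 exceeds tier's upper bound 649, so this tier is dominated.
EOQ at $40.36 = 2126.3 (feasible in tier 2): TC = 68,320×$40.36 + (68,320/2126.3)×414 + (2126.3/2)×0.31×$40.36 = $2,783,999.11.
EOQ at $36.82 = 2226.2 < 2500, so use break Q=2500: TC = 68,320×$36.82 + (68,320/2500.0)×414 + (2500.0/2)×0.31×$36.82 = $2,541,123.94.
Lowest total cost is $2,541,123.94 at Q = 2500.0.

Q* ≈ 2,500 gearboxes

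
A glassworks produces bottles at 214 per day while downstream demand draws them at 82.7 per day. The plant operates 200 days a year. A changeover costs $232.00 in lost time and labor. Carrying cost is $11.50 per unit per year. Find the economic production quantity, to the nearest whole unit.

Annual demand D = 82.7 × 200 = 16,540.
Production build-up factor (1 − d/p) = 1 − 82.7/214 = 0.6136.
Q* = √(2DS / (H(1 − d/p))) = √(2 × 16,540 × 232 / (11.5 × 0.6136)).
= √(7,674,560 / 7.0558) ≈ 1042.923.

Q* ≈ 1,043 bottles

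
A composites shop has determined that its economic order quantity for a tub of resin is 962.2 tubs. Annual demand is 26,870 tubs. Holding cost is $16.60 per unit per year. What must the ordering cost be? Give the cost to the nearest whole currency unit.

S ≈ $286

Invert the EOQ relation Q*² = 2DS/H.
From Q* = √(2DS/H): S = Q*²H / (2D) = 962.2² × 16.6 / (2 × 26,870) = 285.9836.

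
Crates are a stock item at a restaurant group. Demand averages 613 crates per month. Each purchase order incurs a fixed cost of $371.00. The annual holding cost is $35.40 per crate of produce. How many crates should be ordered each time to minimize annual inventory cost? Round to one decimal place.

Q* ≈ 392.7 crates

Annual demand D = 613 × 12 = 7,356.
EOQ = √(2DS / H) = √(2 × 7,356 × 371 / 35.4).
= √(5,458,152 / 35.4) = √154,185.0847 ≈ 392.664.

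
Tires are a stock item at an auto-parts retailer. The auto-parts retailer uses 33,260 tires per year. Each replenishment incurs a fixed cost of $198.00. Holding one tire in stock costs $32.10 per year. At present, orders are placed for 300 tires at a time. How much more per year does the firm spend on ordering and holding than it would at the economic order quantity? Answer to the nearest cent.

EOQ = √(2DS/H) = √(2 × 33,260 × 198 / 32.1) ≈ 640.55.
Cost at Q* = (D/Q*)S + (Q*/2)H = √(2DSH) ≈ $20,561.80.
Cost at Q = 300: (33,260/300)×198 + (300/2)×32.1 = $21,951.60 + $4,815.00 = $26,766.60.
Excess = $26,766.60 − $20,561.80 = $6,204.80.

Extra cost ≈ $6,204.80 per year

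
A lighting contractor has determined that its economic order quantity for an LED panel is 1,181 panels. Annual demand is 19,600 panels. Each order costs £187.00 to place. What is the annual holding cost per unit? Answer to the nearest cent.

Squaring Q* = √(2DS/H) gives Q*² = 2DS/H.
From Q* = √(2DS/H): H = 2DS / Q*² = 2 × 19,600 × 187 / 1,181² = 5.2557.

H ≈ £5.26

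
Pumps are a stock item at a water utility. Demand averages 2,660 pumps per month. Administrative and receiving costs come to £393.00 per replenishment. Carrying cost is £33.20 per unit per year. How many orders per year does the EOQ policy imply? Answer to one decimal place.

Annual demand D = 2,660 × 12 = 31,920.
EOQ = √(2DS/H) = √(2 × 31,920 × 393 / 33.2) ≈ 869.31.
Orders per year = D / Q* = 31,920 / 869.31 ≈ 36.719.

N ≈ 36.7 orders per year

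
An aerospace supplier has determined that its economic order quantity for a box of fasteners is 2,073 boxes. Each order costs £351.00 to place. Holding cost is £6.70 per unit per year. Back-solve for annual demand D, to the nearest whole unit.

D ≈ 41,014 boxes per year

Squaring Q* = √(2DS/H) gives Q*² = 2DS/H.
From Q* = √(2DS/H): D = Q*²H / (2S) = 2,073² × 6.7 / (2 × 351) = 41014.394.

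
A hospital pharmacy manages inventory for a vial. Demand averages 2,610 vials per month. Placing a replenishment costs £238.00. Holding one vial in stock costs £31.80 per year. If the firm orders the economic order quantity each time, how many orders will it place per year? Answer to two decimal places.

N ≈ 45.74 orders per year

Annual demand D = 2,610 × 12 = 31,320.
Q* = √(2DS/H) = √(2 × 31,320 × 238 / 31.8) ≈ 684.70.
Orders per year = D / Q* = 31,320 / 684.70 ≈ 45.743.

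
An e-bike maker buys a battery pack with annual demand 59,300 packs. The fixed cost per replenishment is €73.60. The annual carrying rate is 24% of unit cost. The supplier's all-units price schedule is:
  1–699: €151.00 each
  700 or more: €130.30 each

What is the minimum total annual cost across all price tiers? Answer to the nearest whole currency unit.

TC* ≈ €7,743,970

Holding cost per unit per year at price C is H = 0.24·C.
Candidates are each tier's EOQ (if it falls in that tier) and each price-break quantity.
EOQ at €151.00 = 490.8 (feasible in tier 1): TC = 59,300×€151.00 + (59,300/490.8)×73.6 + (490.8/2)×0.24×€151.00 = €8,972,085.88.
EOQ at €130.30 = 528.3 < 700, so use break Q=700: TC = 59,300×€130.30 + (59,300/700.0)×73.6 + (700.0/2)×0.24×€130.30 = €7,743,970.17.
Lowest total cost among the candidates is at Q = 700.0.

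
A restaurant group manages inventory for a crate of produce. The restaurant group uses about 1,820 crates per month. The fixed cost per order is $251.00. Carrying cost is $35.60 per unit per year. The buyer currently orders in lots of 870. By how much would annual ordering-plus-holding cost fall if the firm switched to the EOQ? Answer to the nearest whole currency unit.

Annual demand D = 1,820 × 12 = 21,840.
EOQ = √(2DS/H) = √(2 × 21,840 × 251 / 35.6) ≈ 554.95.
Cost at Q* = (D/Q*)S + (Q*/2)H = √(2DSH) ≈ $19,756.19.
Cost at Q = 870: (21,840/870)×251 + (870/2)×35.6 = $6,300.97 + $15,486.00 = $21,786.97.
Excess = $21,786.97 − $19,756.19 = $2,030.78.

Extra cost ≈ $2,031 per year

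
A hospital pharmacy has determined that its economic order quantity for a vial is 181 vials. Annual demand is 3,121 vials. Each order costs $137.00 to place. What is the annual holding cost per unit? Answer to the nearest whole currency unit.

Invert the EOQ relation Q*² = 2DS/H.
From Q* = √(2DS/H): H = 2DS / Q*² = 2 × 3,121 × 137 / 181² = 26.1028.

H ≈ $26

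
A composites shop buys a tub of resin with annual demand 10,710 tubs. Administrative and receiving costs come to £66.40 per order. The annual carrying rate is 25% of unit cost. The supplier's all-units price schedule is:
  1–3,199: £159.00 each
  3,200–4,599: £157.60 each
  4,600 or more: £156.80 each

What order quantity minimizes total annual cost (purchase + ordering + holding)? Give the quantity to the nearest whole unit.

Q* ≈ 189 tubs

Holding cost per unit per year at price C is H = 0.25·C.
Evaluate total cost at each tier's feasible EOQ or, if the EOQ is below the tier, at the tier's minimum quantity.
EOQ at £159.00 = 189.2 (feasible in tier 1): TC = 10,710×£159.00 + (10,710/189.2)×66.4 + (189.2/2)×0.25×£159.00 = £1,710,409.04.
EOQ at £157.60 = 190.0 < 3200, so use break Q=3200: TC = 10,710×£157.60 + (10,710/3200.0)×66.4 + (3200.0/2)×0.25×£157.60 = £1,751,158.23.
EOQ at £156.80 = 190.5 < 4600, so use break Q=4600: TC = 10,710×£156.80 + (10,710/4600.0)×66.4 + (4600.0/2)×0.25×£156.80 = £1,769,642.60.
Lowest total cost is £1,710,409.04 at Q = 189.2.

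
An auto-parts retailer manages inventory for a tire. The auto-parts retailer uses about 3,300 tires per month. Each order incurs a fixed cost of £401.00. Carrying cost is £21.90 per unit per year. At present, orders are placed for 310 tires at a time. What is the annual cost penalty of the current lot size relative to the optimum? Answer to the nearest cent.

Extra cost ≈ £28,246.18 per year

Annual demand D = 3,300 × 12 = 39,600.
EOQ = √(2DS/H) = √(2 × 39,600 × 401 / 21.9) ≈ 1204.24.
Cost at Q* = (D/Q*)S + (Q*/2)H = √(2DSH) ≈ £26,372.84.
Cost at Q = 310: (39,600/310)×401 + (310/2)×21.9 = £51,224.52 + £3,394.50 = £54,619.02.
Excess = £54,619.02 − £26,372.84 = £28,246.18.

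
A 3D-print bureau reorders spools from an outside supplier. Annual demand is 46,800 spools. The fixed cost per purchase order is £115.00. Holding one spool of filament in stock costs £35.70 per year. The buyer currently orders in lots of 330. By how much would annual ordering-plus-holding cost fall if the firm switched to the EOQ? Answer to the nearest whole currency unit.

Extra cost ≈ £2,597 per year

EOQ = √(2DS/H) = √(2 × 46,800 × 115 / 35.7) ≈ 549.10.
Cost at Q* = (D/Q*)S + (Q*/2)H = √(2DSH) ≈ £19,602.93.
Cost at Q = 330: (46,800/330)×115 + (330/2)×35.7 = £16,309.09 + £5,890.50 = £22,199.59.
Excess = £22,199.59 − £19,602.93 = £2,596.66.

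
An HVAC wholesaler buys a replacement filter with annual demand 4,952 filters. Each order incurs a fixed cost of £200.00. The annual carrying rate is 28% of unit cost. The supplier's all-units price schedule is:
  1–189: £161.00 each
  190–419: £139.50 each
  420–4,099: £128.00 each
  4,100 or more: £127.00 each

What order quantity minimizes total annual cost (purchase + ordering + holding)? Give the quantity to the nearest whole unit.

Holding cost per unit per year at price C is H = 0.28·C.
Candidates are each tier's EOQ (if it falls in that tier) and each price-break quantity.
Tier 1 (£161.00): EOQ = 209.6 exceeds tier's upper bound 189, so this tier is dominated.
EOQ at £139.50 = 225.2 (feasible in tier 2): TC = 4,952×£139.50 + (4,952/225.2)×200 + (225.2/2)×0.28×£139.50 = £699,600.02.
EOQ at £128.00 = 235.1 < 420, so use break Q=420: TC = 4,952×£128.00 + (4,952/420.0)×200 + (420.0/2)×0.28×£128.00 = £643,740.50.
EOQ at £127.00 = 236.0 < 4100, so use break Q=4100: TC = 4,952×£127.00 + (4,952/4100.0)×200 + (4100.0/2)×0.28×£127.00 = £702,043.56.
Lowest total cost is £643,740.50 at Q = 420.0.

Q* ≈ 420 filters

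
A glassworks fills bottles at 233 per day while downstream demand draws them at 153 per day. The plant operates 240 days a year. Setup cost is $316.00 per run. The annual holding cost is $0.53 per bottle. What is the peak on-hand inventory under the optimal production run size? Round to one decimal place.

I_max ≈ 3,877.4 bottles

Annual demand D = 153 × 240 = 36,720.
Production build-up factor (1 − d/p) = 1 − 153/233 = 0.3433.
Q* = √(2DS / (H(1 − d/p))) = √(2 × 36,720 × 316 / (0.53 × 0.3433)).
= √(23,207,040 / 0.182) ≈ 11292.885.
Maximum inventory = Q*(1 − d/p) = 11292.885 × 0.3433 ≈ 3877.385.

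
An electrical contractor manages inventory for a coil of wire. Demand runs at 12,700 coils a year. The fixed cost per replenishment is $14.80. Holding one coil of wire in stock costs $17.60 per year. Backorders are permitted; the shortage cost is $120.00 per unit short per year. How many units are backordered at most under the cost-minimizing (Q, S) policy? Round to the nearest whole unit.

S* ≈ 20 coils

With planned backorders, Q* = √(2DS/H) · √((H+B)/B).
√(2DS/H) = √(2 × 12,700 × 14.8 / 17.6) = 146.147.
√((H+B)/B) = √((17.6+120)/120) = 1.0708.
Q* ≈ 156.498.
S* = Q* · H/(H+B) = 156.498 × 17.6/137.6 ≈ 20.017.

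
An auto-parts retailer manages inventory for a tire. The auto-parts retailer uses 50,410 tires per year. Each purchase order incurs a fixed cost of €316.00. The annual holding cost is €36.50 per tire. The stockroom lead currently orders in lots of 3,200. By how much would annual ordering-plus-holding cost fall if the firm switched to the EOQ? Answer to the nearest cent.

EOQ = √(2DS/H) = √(2 × 50,410 × 316 / 36.5) ≈ 934.27.
Cost at Q* = (D/Q*)S + (Q*/2)H = √(2DSH) ≈ €34,100.70.
Cost at Q = 3,200: (50,410/3,200)×316 + (3,200/2)×36.5 = €4,977.99 + €58,400.00 = €63,377.99.
Excess = €63,377.99 − €34,100.70 = €29,277.29.

Extra cost ≈ €29,277.29 per year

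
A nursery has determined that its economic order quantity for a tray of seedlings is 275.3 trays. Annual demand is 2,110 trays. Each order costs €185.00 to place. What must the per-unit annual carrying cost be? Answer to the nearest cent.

Invert the EOQ relation Q*² = 2DS/H.
From Q* = √(2DS/H): H = 2DS / Q*² = 2 × 2,110 × 185 / 275.3² = 10.3008.

H ≈ €10.30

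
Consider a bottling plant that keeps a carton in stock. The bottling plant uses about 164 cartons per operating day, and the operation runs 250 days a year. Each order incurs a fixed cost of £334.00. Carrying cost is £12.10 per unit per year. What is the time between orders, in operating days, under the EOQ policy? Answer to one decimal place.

Annual demand D = 164 × 250 = 41,000.
EOQ = √(2DS/H) = √(2 × 41,000 × 334 / 12.1) ≈ 1504.48.
Cycle time = Q*/D × 250 = 1504.48 / 41,000 × 250 ≈ 9.174 days.

T ≈ 9.2 days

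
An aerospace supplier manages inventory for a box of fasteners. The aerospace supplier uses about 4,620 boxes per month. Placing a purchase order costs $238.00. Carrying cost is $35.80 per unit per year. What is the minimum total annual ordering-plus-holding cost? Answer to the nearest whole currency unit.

Annual demand D = 4,620 × 12 = 55,440.
The optimal lot size = √(2DS/H) = √(2 × 55,440 × 238 / 35.8) ≈ 858.57.
At Q*, ordering cost (D/Q*)S equals holding cost (Q*/2)H, each = √(DSH/2).
Minimum total = √(2DSH) = √(2 × 55,440 × 238 × 35.8) ≈ 30736.655.

TC* ≈ $30,737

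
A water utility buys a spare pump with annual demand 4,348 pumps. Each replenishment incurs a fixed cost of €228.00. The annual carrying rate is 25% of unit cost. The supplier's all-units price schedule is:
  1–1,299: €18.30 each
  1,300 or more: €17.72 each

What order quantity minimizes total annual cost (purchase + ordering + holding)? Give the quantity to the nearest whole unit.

Holding cost per unit per year at price C is H = 0.25·C.
Evaluate total cost at each tier's feasible EOQ or, if the EOQ is below the tier, at the tier's minimum quantity.
EOQ at €18.30 = 658.3 (feasible in tier 1): TC = 4,348×€18.30 + (4,348/658.3)×228 + (658.3/2)×0.25×€18.30 = €82,580.18.
EOQ at €17.72 = 669.0 < 1300, so use break Q=1300: TC = 4,348×€17.72 + (4,348/1300.0)×228 + (1300.0/2)×0.25×€17.72 = €80,688.63.
Lowest total cost is €80,688.63 at Q = 1300.0.

Q* ≈ 1,300 pumps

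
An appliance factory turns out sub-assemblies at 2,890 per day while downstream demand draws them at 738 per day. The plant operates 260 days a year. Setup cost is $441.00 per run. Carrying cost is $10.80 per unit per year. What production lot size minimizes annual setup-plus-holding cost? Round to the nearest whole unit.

Q* ≈ 4,587 sub-assemblies

Annual demand D = 738 × 260 = 191,880.
Production build-up factor (1 − d/p) = 1 − 738/2,890 = 0.7446.
Q* = √(2DS / (H(1 − d/p))) = √(2 × 191,880 × 441 / (10.8 × 0.7446)).
= √(169,238,160 / 8.0421) ≈ 4587.384.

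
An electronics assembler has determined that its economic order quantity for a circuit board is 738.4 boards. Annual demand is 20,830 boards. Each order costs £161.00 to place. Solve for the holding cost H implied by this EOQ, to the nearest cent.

H ≈ £12.30

The basic EOQ model gives Q* = √(2DS/H); rearrange for the unknown.
From Q* = √(2DS/H): H = 2DS / Q*² = 2 × 20,830 × 161 / 738.4² = 12.3016.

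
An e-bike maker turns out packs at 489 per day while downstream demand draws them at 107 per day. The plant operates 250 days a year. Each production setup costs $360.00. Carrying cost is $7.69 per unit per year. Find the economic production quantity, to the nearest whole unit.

Q* ≈ 1,791 packs

Annual demand D = 107 × 250 = 26,750.
Production build-up factor (1 − d/p) = 1 − 107/489 = 0.7812.
Q* = √(2DS / (H(1 − d/p))) = √(2 × 26,750 × 360 / (7.69 × 0.7812)).
= √(19,260,000 / 6.0073) ≈ 1790.555.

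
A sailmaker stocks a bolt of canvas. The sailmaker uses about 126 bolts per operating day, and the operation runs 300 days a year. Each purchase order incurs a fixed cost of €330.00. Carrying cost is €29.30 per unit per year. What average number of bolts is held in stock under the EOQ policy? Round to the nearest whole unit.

Annual demand D = 126 × 300 = 37,800.
EOQ = √(2DS/H) = √(2 × 37,800 × 330 / 29.3) ≈ 922.75.
Average inventory = Q*/2 ≈ 922.75 / 2 = 461.375.

Average inventory ≈ 461 bolts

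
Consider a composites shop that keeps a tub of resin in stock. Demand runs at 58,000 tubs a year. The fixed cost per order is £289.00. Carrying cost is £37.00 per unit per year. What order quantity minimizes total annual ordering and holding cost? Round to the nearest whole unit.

Q* ≈ 952 tubs

EOQ = √(2DS / H) = √(2 × 58,000 × 289 / 37).
= √(33,524,000 / 37) = √906,054.0541 ≈ 951.869.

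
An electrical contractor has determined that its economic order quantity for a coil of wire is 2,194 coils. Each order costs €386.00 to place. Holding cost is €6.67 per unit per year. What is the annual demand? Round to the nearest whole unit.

The basic EOQ model gives Q* = √(2DS/H); rearrange for the unknown.
From Q* = √(2DS/H): D = Q*²H / (2S) = 2,194² × 6.67 / (2 × 386) = 41589.316.

D ≈ 41,589 coils per year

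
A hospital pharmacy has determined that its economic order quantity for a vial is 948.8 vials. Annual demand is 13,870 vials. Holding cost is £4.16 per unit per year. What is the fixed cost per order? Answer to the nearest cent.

Squaring Q* = √(2DS/H) gives Q*² = 2DS/H.
From Q* = √(2DS/H): S = Q*²H / (2D) = 948.8² × 4.16 / (2 × 13,870) = 135.0008.

S ≈ £135.00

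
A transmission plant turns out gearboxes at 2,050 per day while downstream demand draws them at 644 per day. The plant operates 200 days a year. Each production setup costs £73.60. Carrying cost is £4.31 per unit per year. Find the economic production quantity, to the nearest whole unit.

Q* ≈ 2,533 gearboxes

Annual demand D = 644 × 200 = 128,800.
Production build-up factor (1 − d/p) = 1 − 644/2,050 = 0.6859.
Q* = √(2DS / (H(1 − d/p))) = √(2 × 128,800 × 73.6 / (4.31 × 0.6859)).
= √(18,959,360 / 2.956) ≈ 2532.547.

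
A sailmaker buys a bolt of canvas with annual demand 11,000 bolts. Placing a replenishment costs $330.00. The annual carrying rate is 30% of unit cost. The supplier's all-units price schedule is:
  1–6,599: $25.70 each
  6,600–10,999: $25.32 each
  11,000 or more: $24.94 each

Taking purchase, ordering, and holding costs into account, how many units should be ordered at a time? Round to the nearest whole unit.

Holding cost per unit per year at price C is H = 0.30·C.
For each price level, check whether its EOQ is feasible; otherwise the best quantity at that price is the breakpoint.
EOQ at $25.70 = 970.4 (feasible in tier 1): TC = 11,000×$25.70 + (11,000/970.4)×330 + (970.4/2)×0.30×$25.70 = $290,181.62.
EOQ at $25.32 = 977.6 < 6600, so use break Q=6600: TC = 11,000×$25.32 + (11,000/6600.0)×330 + (6600.0/2)×0.30×$25.32 = $304,136.80.
EOQ at $24.94 = 985.1 < 11000, so use break Q=11000: TC = 11,000×$24.94 + (11,000/11000.0)×330 + (11000.0/2)×0.30×$24.94 = $315,821.00.
Lowest total cost is $290,181.62 at Q = 970.4.

Q* ≈ 970 bolts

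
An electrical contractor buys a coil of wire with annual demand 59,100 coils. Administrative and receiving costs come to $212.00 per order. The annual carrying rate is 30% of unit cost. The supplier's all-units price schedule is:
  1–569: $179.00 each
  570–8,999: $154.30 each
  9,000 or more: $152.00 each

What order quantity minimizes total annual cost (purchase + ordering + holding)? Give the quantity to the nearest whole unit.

Holding cost per unit per year at price C is H = 0.30·C.
For each price level, check whether its EOQ is feasible; otherwise the best quantity at that price is the breakpoint.
Tier 1 ($179.00): EOQ = 683.1 exceeds tier's upper bound 569, so this tier is dominated.
EOQ at $154.30 = 735.8 (feasible in tier 2): TC = 59,100×$154.30 + (59,100/735.8)×212 + (735.8/2)×0.30×$154.30 = $9,153,188.09.
EOQ at $152.00 = 741.3 < 9000, so use break Q=9000: TC = 59,100×$152.00 + (59,100/9000.0)×212 + (9000.0/2)×0.30×$152.00 = $9,189,792.13.
Lowest total cost is $9,153,188.09 at Q = 735.8.

Q* ≈ 736 coils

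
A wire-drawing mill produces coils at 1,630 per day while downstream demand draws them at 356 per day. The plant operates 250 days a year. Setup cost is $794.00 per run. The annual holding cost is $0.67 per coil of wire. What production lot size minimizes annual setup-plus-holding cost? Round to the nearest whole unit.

Annual demand D = 356 × 250 = 89,000.
Production build-up factor (1 − d/p) = 1 − 356/1,630 = 0.7816.
Q* = √(2DS / (H(1 − d/p))) = √(2 × 89,000 × 794 / (0.67 × 0.7816)).
= √(141,332,000 / 0.5237) ≈ 16428.274.

Q* ≈ 16,428 coils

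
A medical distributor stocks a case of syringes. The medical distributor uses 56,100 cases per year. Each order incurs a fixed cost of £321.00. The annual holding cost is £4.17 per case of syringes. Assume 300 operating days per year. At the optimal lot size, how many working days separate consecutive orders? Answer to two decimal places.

T ≈ 15.72 days

EOQ = √(2DS/H) = √(2 × 56,100 × 321 / 4.17) ≈ 2938.87.
Cycle time = Q*/D × 300 = 2938.87 / 56,100 × 300 ≈ 15.716 days.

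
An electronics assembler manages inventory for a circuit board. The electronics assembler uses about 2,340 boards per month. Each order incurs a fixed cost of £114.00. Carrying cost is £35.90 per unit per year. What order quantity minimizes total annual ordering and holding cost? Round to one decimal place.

Q* ≈ 422.3 boards

Annual demand D = 2,340 × 12 = 28,080.
EOQ = √(2DS / H) = √(2 × 28,080 × 114 / 35.9).
= √(6,402,240 / 35.9) = √178,335.376 ≈ 422.298.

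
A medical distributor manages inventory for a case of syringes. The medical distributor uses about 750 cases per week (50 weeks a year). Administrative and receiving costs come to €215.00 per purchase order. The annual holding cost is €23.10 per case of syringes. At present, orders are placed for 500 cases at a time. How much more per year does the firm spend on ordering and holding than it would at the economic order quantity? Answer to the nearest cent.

Extra cost ≈ €2,600.06 per year

Annual demand D = 750 × 50 = 37,500.
EOQ = √(2DS/H) = √(2 × 37,500 × 215 / 23.1) ≈ 835.50.
Cost at Q* = (D/Q*)S + (Q*/2)H = √(2DSH) ≈ €19,299.94.
Cost at Q = 500: (37,500/500)×215 + (500/2)×23.1 = €16,125.00 + €5,775.00 = €21,900.00.
Excess = €21,900.00 − €19,299.94 = €2,600.06.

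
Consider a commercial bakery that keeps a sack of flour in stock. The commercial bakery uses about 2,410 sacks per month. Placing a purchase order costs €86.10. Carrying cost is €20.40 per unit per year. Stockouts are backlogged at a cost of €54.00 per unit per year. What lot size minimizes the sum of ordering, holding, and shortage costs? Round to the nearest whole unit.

Q* ≈ 580 sacks

Annual demand D = 2,410 × 12 = 28,920.
With planned backorders, Q* = √(2DS/H) · √((H+B)/B).
√(2DS/H) = √(2 × 28,920 × 86.1 / 20.4) = 494.084.
√((H+B)/B) = √((20.4+54)/54) = 1.1738.
Q* ≈ 579.950.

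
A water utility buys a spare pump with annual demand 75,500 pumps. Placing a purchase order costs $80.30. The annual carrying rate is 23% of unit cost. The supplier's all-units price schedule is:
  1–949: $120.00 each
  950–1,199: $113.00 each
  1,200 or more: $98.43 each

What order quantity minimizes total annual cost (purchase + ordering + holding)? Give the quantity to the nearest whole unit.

Holding cost per unit per year at price C is H = 0.23·C.
Candidates are each tier's EOQ (if it falls in that tier) and each price-break quantity.
EOQ at $120.00 = 662.8 (feasible in tier 1): TC = 75,500×$120.00 + (75,500/662.8)×80.3 + (662.8/2)×0.23×$120.00 = $9,078,293.67.
EOQ at $113.00 = 683.0 < 950, so use break Q=950: TC = 75,500×$113.00 + (75,500/950.0)×80.3 + (950.0/2)×0.23×$113.00 = $8,550,226.99.
EOQ at $98.43 = 731.8 < 1200, so use break Q=1200: TC = 75,500×$98.43 + (75,500/1200.0)×80.3 + (1200.0/2)×0.23×$98.43 = $7,450,100.55.
Lowest total cost is $7,450,100.55 at Q = 1200.0.

Q* ≈ 1,200 pumps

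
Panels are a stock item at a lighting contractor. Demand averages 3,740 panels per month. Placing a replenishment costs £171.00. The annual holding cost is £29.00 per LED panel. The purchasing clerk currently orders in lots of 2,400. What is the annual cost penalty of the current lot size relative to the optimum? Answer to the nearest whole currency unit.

Annual demand D = 3,740 × 12 = 44,880.
EOQ = √(2DS/H) = √(2 × 44,880 × 171 / 29) ≈ 727.51.
Cost at Q* = (D/Q*)S + (Q*/2)H = √(2DSH) ≈ £21,097.86.
Cost at Q = 2,400: (44,880/2,400)×171 + (2,400/2)×29 = £3,197.70 + £34,800.00 = £37,997.70.
Excess = £37,997.70 − £21,097.86 = £16,899.84.

Extra cost ≈ £16,900 per year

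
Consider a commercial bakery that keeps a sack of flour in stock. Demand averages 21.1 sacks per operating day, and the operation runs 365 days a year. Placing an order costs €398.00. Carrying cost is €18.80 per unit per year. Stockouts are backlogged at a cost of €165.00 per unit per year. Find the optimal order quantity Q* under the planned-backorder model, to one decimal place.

Annual demand D = 21.1 × 365 = 7,701.5.
With planned backorders, Q* = √(2DS/H) · √((H+B)/B).
√(2DS/H) = √(2 × 7,701.5 × 398 / 18.8) = 571.038.
√((H+B)/B) = √((18.8+165)/165) = 1.0554.
Q* ≈ 602.693.

Q* ≈ 602.7 sacks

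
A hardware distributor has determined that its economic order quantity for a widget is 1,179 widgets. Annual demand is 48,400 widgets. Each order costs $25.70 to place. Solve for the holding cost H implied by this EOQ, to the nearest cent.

Squaring Q* = √(2DS/H) gives Q*² = 2DS/H.
From Q* = √(2DS/H): H = 2DS / Q*² = 2 × 48,400 × 25.7 / 1,179² = 1.7897.

H ≈ $1.79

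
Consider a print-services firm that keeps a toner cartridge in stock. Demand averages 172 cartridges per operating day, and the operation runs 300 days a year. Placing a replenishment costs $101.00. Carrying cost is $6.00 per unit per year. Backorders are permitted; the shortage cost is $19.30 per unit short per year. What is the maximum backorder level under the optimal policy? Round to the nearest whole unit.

Annual demand D = 172 × 300 = 51,600.
With planned backorders, Q* = √(2DS/H) · √((H+B)/B).
√(2DS/H) = √(2 × 51,600 × 101 / 6) = 1318.029.
√((H+B)/B) = √((6+19.3)/19.3) = 1.1449.
Q* ≈ 1509.060.
S* = Q* · H/(H+B) = 1509.060 × 6/25.3 ≈ 357.880.

S* ≈ 358 cartridges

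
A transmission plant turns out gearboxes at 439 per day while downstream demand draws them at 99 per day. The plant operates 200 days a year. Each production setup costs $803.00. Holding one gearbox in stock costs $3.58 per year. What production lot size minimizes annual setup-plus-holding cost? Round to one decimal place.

Annual demand D = 99 × 200 = 19,800.
Production build-up factor (1 − d/p) = 1 − 99/439 = 0.7745.
Q* = √(2DS / (H(1 − d/p))) = √(2 × 19,800 × 803 / (3.58 × 0.7745)).
= √(31,798,800 / 2.7727) ≈ 3386.543.

Q* ≈ 3,386.5 gearboxes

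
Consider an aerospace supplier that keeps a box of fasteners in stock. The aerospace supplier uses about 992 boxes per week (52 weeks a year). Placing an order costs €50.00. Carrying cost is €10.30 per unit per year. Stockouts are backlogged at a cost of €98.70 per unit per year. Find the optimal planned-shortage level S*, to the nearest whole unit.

Annual demand D = 992 × 52 = 51,584.
With planned backorders, Q* = √(2DS/H) · √((H+B)/B).
√(2DS/H) = √(2 × 51,584 × 50 / 10.3) = 707.683.
√((H+B)/B) = √((10.3+98.7)/98.7) = 1.0509.
Q* ≈ 743.693.
S* = Q* · H/(H+B) = 743.693 × 10.3/109 ≈ 70.276.

S* ≈ 70 boxes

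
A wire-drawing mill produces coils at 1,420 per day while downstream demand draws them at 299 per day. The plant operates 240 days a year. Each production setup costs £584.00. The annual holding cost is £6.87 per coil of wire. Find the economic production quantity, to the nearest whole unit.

Q* ≈ 3,931 coils

Annual demand D = 299 × 240 = 71,760.
Production build-up factor (1 − d/p) = 1 − 299/1,420 = 0.7894.
Q* = √(2DS / (H(1 − d/p))) = √(2 × 71,760 × 584 / (6.87 × 0.7894)).
= √(83,815,680 / 5.4234) ≈ 3931.204.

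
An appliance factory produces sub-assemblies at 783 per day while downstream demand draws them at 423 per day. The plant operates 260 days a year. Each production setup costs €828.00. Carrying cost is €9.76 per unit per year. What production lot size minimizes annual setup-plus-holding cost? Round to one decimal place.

Q* ≈ 6,370.8 sub-assemblies

Annual demand D = 423 × 260 = 109,980.
Production build-up factor (1 − d/p) = 1 − 423/783 = 0.4598.
Q* = √(2DS / (H(1 − d/p))) = √(2 × 109,980 × 828 / (9.76 × 0.4598)).
= √(182,126,880 / 4.4874) ≈ 6370.767.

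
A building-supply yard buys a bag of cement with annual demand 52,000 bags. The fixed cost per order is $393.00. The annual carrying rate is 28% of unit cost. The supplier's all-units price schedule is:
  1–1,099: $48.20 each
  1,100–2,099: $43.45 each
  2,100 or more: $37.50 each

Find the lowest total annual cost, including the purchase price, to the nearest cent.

Holding cost per unit per year at price C is H = 0.28·C.
Evaluate total cost at each tier's feasible EOQ or, if the EOQ is below the tier, at the tier's minimum quantity.
Tier 1 ($48.20): EOQ = 1740.2 exceeds tier's upper bound 1099, so this tier is dominated.
EOQ at $43.45 = 1832.9 (feasible in tier 2): TC = 52,000×$43.45 + (52,000/1832.9)×393 + (1832.9/2)×0.28×$43.45 = $2,281,699.08.
EOQ at $37.50 = 1973.0 < 2100, so use break Q=2100: TC = 52,000×$37.50 + (52,000/2100.0)×393 + (2100.0/2)×0.28×$37.50 = $1,970,756.43.
Lowest total cost among the candidates is at Q = 2100.0.

TC* ≈ $1,970,756.43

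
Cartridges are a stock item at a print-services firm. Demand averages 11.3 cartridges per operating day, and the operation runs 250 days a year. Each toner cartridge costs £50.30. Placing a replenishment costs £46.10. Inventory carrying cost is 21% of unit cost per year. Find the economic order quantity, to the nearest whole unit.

Q* ≈ 157 cartridges

Annual demand D = 11.3 × 250 = 2,825.
Holding cost H = 0.21 × £50.30 = £10.5630 per unit per year.
EOQ = √(2DS / H) = √(2 × 2,825 × 46.1 / 10.563).
= √(260,465 / 10.563) = √24,658.241 ≈ 157.029.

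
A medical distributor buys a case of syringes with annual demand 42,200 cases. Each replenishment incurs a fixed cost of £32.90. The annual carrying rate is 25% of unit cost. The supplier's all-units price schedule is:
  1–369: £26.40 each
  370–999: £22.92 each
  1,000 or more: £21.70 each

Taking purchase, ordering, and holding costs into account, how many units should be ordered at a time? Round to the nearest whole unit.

Holding cost per unit per year at price C is H = 0.25·C.
Candidates are each tier's EOQ (if it falls in that tier) and each price-break quantity.
Tier 1 (£26.40): EOQ = 648.6 exceeds tier's upper bound 369, so this tier is dominated.
EOQ at £22.92 = 696.1 (feasible in tier 2): TC = 42,200×£22.92 + (42,200/696.1)×32.9 + (696.1/2)×0.25×£22.92 = £971,212.84.
EOQ at £21.70 = 715.4 < 1000, so use break Q=1000: TC = 42,200×£21.70 + (42,200/1000.0)×32.9 + (1000.0/2)×0.25×£21.70 = £919,840.88.
Lowest total cost is £919,840.88 at Q = 1000.0.

Q* ≈ 1,000 cases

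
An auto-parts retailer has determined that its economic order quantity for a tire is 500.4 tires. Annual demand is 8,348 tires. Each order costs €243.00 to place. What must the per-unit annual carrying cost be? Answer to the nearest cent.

The basic EOQ model gives Q* = √(2DS/H); rearrange for the unknown.
From Q* = √(2DS/H): H = 2DS / Q*² = 2 × 8,348 × 243 / 500.4² = 16.2026.

H ≈ €16.20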